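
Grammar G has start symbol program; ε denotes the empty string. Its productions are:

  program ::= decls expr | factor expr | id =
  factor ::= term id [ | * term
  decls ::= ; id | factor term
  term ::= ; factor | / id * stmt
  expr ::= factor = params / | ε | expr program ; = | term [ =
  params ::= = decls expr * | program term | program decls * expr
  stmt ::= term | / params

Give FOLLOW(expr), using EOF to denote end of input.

{ EOF, *, /, ;, =, [, id }

In program ::= decls expr: expr is at the end, add FOLLOW(program) = { EOF, *, /, ; }.
In program ::= factor expr: expr is at the end, add FOLLOW(program) = { EOF, *, /, ; }.
In expr ::= expr program ; =: add FIRST(program ; =) = { *, /, ;, id }.
In params ::= = decls expr *: add FIRST(*) = { * }.
In params ::= program decls * expr: expr is at the end, add FOLLOW(params) = { EOF, *, /, ;, =, [, id }.
Union: FOLLOW(expr) = { EOF, *, /, ;, =, [, id }.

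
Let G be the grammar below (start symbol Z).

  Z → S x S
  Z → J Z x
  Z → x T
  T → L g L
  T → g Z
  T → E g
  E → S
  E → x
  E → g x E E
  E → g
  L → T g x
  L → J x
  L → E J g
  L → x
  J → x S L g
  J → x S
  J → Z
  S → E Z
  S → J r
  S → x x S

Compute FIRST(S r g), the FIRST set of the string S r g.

{ g, x }

Add FIRST(S) = { g, x }; S is not nullable, stop.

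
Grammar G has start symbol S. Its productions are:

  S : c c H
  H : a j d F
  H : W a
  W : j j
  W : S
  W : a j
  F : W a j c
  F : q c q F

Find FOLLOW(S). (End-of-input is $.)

S is the start symbol, so $ ∈ FOLLOW(S).
In W : S: S is at the end, add FOLLOW(W) = { a }.
Union: FOLLOW(S) = { $, a }.

{ $, a }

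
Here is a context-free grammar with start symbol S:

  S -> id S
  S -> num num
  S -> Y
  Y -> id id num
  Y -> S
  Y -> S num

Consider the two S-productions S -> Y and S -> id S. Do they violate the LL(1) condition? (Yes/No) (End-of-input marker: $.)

FIRST(Y) = { id, num } and FIRST(id S) = { id }.
Both contain id, so the two alternatives are not disjoint — LL(1) conflict.

Yes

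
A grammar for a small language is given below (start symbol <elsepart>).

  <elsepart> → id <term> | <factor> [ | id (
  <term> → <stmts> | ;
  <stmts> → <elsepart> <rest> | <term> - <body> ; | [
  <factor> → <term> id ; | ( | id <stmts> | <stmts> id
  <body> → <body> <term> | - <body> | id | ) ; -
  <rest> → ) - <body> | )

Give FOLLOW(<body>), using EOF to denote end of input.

{ EOF, (, ), -, ;, [, id }

In <stmts> → <term> - <body> ;: add FIRST(;) = { ; }.
In <body> → <body> <term>: add FIRST(<term>) = { (, ;, [, id }.
In <body> → - <body>: <body> is at the end, add FOLLOW(<body>) = { EOF, (, ), -, ;, [, id }.
In <rest> → ) - <body>: <body> is at the end, add FOLLOW(<rest>) = { EOF, (, ), -, ;, [, id }.
Union: FOLLOW(<body>) = { EOF, (, ), -, ;, [, id }.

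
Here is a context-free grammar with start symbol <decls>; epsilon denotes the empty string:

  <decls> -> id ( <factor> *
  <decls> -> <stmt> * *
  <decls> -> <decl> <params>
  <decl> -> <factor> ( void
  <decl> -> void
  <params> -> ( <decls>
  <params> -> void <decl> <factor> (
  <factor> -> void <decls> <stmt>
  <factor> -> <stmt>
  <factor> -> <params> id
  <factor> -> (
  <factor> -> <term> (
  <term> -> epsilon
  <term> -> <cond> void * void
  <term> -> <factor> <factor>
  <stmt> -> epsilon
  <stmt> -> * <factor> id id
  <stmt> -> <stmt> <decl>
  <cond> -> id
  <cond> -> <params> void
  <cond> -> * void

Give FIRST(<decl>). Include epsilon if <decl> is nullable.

{ (, *, id, void }

From <decl> -> <factor> ( void: <factor> nullable, take FIRST(<factor>) ∪ {(} = { (, *, id, void }.
<decl> -> void contributes {void}.
Union: FIRST(<decl>) = { (, *, id, void }.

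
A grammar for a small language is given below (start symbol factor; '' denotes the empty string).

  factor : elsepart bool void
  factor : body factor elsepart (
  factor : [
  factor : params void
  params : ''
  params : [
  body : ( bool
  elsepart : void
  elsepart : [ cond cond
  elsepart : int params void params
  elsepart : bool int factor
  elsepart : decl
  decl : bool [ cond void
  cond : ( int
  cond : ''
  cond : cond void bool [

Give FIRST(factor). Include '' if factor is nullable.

{ (, [, bool, int, void }

From factor : elsepart bool void: add FIRST(elsepart) = { [, bool, int, void }.
From factor : body factor elsepart (: add FIRST(body) = { ( }.
factor : [ contributes {[}.
From factor : params void: params nullable, take FIRST(params) ∪ {void} = { [, void }.
Union: FIRST(factor) = { (, [, bool, int, void }.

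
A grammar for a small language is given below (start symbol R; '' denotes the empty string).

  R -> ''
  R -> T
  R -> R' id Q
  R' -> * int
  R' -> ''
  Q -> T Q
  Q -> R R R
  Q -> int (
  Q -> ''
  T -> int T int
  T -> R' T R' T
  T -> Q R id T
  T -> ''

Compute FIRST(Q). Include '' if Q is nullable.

From Q -> T Q: T, Q nullable, take FIRST(T) ∪ FIRST(Q) = { *, id, int }; also '' since the whole RHS is nullable.
From Q -> R R R: R, R, R nullable, take FIRST(R) ∪ FIRST(R) ∪ FIRST(R) = { *, id, int }; also '' since the whole RHS is nullable.
Q -> int ( contributes {int}.
Q -> '' contributes ''.
Union: FIRST(Q) = { *, id, int, '' }.

{ *, id, int, '' }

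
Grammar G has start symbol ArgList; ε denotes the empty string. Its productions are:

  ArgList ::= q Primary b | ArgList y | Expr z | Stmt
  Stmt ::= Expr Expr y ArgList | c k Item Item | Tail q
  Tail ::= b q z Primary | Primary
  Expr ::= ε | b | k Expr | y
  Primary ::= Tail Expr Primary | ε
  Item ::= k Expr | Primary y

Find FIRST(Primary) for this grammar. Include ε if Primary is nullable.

{ b, k, y, ε }

From Primary ::= Tail Expr Primary: Tail, Expr, Primary nullable, take FIRST(Tail) ∪ FIRST(Expr) ∪ FIRST(Primary) = { b, k, y }; also ε since the whole RHS is nullable.
Primary ::= ε contributes ε.
Union: FIRST(Primary) = { b, k, y, ε }.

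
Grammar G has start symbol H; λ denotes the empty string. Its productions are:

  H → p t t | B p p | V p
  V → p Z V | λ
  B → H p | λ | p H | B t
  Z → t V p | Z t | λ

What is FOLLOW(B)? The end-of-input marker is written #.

{ p, t }

In H → B p p: add FIRST(p p) = { p }.
In B → B t: add FIRST(t) = { t }.
Union: FOLLOW(B) = { p, t }.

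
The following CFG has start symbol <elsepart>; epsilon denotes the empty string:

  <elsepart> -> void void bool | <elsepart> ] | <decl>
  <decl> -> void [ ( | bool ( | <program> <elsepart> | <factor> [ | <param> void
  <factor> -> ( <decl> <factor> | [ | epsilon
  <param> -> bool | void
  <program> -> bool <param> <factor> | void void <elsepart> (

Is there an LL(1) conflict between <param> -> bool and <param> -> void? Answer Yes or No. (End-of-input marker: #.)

No

FIRST(bool) = { bool } and FIRST(void) = { void }.
The FIRST sets are disjoint and neither alternative is nullable — no conflict.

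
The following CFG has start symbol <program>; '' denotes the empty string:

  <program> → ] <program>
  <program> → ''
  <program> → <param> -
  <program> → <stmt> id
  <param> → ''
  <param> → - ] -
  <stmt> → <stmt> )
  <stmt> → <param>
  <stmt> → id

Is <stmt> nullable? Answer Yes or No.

<stmt> → <param> and each of <param> is nullable, so <stmt> ⇒* ''.

Yes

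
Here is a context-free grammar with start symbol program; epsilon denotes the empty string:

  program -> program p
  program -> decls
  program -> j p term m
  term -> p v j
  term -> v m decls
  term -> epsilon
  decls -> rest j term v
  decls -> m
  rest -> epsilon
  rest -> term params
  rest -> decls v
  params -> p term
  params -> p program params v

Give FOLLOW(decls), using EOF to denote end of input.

In program -> decls: decls is at the end, add FOLLOW(program) = { EOF, p }.
In term -> v m decls: decls is at the end, add FOLLOW(term) = { j, m, p, v }.
In rest -> decls v: add FIRST(v) = { v }.
Union: FOLLOW(decls) = { EOF, j, m, p, v }.

{ EOF, j, m, p, v }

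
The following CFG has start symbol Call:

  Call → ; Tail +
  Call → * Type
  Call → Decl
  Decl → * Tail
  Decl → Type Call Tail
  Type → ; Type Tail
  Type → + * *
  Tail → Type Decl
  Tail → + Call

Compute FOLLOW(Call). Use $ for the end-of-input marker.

{ $, *, +, ; }

Call is the start symbol, so $ ∈ FOLLOW(Call).
In Decl → Type Call Tail: add FIRST(Tail) = { +, ; }.
In Tail → + Call: Call is at the end, add FOLLOW(Tail) = { $, *, +, ; }.
Union: FOLLOW(Call) = { $, *, +, ; }.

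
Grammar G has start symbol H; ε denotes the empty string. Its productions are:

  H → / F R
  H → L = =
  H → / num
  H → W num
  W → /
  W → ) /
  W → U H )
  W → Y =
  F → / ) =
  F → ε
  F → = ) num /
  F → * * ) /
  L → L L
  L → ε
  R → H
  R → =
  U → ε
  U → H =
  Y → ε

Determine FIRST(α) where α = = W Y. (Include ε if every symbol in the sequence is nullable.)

{ = }

= is a terminal; add {=} and stop.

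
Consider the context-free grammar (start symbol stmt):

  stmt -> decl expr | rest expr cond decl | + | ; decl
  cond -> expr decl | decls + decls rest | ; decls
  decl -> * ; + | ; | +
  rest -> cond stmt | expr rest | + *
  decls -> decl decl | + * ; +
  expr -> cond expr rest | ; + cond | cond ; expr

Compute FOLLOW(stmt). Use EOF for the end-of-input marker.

stmt is the start symbol, so EOF ∈ FOLLOW(stmt).
In rest -> cond stmt: stmt is at the end, add FOLLOW(rest) = { EOF, *, +, ; }.
Union: FOLLOW(stmt) = { EOF, *, +, ; }.

{ EOF, *, +, ; }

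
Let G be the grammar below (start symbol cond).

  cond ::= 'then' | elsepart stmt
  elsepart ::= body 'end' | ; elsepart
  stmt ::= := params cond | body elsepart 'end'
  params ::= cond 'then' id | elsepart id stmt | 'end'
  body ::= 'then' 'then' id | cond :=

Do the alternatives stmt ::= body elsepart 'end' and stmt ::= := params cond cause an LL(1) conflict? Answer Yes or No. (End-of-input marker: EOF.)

FIRST(body elsepart 'end') = { 'then', ; } and FIRST(:= params cond) = { := }.
The FIRST sets are disjoint and neither alternative is nullable — no conflict.

No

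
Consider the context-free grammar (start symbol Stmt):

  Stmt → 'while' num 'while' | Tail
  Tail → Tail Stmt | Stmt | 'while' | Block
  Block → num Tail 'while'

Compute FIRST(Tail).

{ 'while', num }

From Tail → Tail Stmt: add FIRST(Tail) = { 'while', num }.
From Tail → Stmt: add FIRST(Stmt) = { 'while', num }.
Tail → 'while' contributes {'while'}.
From Tail → Block: add FIRST(Block) = { num }.
Union: FIRST(Tail) = { 'while', num }.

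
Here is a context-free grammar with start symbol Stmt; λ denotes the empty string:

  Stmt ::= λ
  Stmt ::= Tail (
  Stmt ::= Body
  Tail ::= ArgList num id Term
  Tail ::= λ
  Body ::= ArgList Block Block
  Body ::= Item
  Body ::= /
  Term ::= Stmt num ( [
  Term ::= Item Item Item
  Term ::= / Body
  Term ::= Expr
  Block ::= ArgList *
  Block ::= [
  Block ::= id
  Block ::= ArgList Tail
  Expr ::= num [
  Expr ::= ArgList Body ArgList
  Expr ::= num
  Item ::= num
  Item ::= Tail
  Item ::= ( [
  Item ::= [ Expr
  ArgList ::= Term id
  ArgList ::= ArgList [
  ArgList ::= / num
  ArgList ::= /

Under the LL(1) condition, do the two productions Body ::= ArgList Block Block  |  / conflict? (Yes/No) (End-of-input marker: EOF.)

FIRST(ArgList Block Block) = { (, /, [, id, num } and FIRST(/) = { / }.
Both contain /, so the two alternatives are not disjoint — LL(1) conflict.

Yes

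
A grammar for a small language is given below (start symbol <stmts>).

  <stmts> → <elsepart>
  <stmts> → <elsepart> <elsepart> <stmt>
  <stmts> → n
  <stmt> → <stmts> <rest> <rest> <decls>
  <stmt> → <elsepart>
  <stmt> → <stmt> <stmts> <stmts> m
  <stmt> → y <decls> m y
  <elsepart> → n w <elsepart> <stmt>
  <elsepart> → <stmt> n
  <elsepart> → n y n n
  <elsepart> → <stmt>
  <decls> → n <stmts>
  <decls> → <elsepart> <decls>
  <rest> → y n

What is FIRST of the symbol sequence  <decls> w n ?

Add FIRST(<decls>) = { n, y }; <decls> is not nullable, stop.

{ n, y }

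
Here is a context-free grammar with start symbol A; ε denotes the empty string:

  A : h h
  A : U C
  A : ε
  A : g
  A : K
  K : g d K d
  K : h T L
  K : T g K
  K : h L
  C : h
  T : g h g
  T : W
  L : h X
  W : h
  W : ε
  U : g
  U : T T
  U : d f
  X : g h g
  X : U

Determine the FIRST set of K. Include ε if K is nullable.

{ g, h }

K : g d K d contributes {g}.
K : h T L contributes {h}.
From K : T g K: T nullable, take FIRST(T) ∪ {g} = { g, h }.
K : h L contributes {h}.
Union: FIRST(K) = { g, h }.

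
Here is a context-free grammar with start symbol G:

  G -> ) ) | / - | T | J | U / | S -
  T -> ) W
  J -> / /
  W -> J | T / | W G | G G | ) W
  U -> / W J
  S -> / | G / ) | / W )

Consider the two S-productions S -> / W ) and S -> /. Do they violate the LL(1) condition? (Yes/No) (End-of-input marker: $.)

FIRST(/ W )) = { / } and FIRST(/) = { / }.
Both contain /, so the two alternatives are not disjoint — LL(1) conflict.

Yes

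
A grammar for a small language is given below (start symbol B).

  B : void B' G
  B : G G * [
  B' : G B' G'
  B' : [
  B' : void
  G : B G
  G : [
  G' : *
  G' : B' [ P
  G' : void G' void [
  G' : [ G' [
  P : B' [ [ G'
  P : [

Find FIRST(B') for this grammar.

{ [, void }

From B' : G B' G': add FIRST(G) = { [, void }.
B' : [ contributes {[}.
B' : void contributes {void}.
Union: FIRST(B') = { [, void }.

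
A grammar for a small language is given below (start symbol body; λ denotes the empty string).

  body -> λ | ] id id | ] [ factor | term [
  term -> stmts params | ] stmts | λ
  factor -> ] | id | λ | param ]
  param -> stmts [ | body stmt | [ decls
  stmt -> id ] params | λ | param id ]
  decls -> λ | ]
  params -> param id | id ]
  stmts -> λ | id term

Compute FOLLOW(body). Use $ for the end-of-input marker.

{ $, [, ], id }

body is the start symbol, so $ ∈ FOLLOW(body).
In param -> body stmt: add FIRST(stmt)\{λ} = { [, ], id }.
  Since stmt is nullable, also add FOLLOW(param) = { ], id }.
Union: FOLLOW(body) = { $, [, ], id }.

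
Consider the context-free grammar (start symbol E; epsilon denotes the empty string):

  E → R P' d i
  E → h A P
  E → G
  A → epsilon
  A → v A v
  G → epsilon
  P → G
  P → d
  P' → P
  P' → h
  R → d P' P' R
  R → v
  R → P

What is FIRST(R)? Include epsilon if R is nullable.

R → d P' P' R contributes {d}.
R → v contributes {v}.
From R → P: add FIRST(P) = { d, epsilon } (including epsilon since P is nullable).
Union: FIRST(R) = { d, v, epsilon }.

{ d, v, epsilon }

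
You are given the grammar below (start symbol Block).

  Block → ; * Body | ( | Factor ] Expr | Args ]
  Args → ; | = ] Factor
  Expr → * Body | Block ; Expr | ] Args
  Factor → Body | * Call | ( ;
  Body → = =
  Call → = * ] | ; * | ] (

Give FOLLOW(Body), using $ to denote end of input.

{ $, ;, ] }

In Block → ; * Body: Body is at the end, add FOLLOW(Block) = { $, ; }.
In Expr → * Body: Body is at the end, add FOLLOW(Expr) = { $, ; }.
In Factor → Body: Body is at the end, add FOLLOW(Factor) = { $, ;, ] }.
Union: FOLLOW(Body) = { $, ;, ] }.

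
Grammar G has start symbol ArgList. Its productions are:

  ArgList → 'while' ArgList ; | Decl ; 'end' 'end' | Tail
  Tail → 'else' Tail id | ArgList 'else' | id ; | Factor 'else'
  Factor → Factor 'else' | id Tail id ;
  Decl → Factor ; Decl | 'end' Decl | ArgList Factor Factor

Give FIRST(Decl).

{ 'else', 'end', 'while', id }

From Decl → Factor ; Decl: add FIRST(Factor) = { id }.
Decl → 'end' Decl contributes {'end'}.
From Decl → ArgList Factor Factor: add FIRST(ArgList) = { 'else', 'end', 'while', id }.
Union: FIRST(Decl) = { 'else', 'end', 'while', id }.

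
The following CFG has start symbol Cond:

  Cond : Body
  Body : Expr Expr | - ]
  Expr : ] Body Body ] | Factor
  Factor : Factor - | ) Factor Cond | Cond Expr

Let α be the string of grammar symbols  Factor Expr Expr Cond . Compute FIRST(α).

{ ), -, ] }

Add FIRST(Factor) = { ), -, ] }; Factor is not nullable, stop.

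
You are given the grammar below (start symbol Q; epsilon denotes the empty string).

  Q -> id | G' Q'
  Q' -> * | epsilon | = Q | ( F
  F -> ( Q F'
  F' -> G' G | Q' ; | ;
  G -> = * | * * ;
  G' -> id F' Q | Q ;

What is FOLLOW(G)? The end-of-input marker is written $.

{ $, (, *, ;, =, id }

In F' -> G' G: G is at the end, add FOLLOW(F') = { $, (, *, ;, =, id }.
Union: FOLLOW(G) = { $, (, *, ;, =, id }.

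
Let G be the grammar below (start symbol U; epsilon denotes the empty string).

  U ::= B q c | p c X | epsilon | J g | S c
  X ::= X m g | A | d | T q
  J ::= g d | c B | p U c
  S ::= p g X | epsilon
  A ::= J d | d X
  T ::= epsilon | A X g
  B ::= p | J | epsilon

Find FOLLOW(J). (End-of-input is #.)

{ d, g, q }

In U ::= J g: add FIRST(g) = { g }.
In A ::= J d: add FIRST(d) = { d }.
In B ::= J: J is at the end, add FOLLOW(B) = { d, g, q }.
Union: FOLLOW(J) = { d, g, q }.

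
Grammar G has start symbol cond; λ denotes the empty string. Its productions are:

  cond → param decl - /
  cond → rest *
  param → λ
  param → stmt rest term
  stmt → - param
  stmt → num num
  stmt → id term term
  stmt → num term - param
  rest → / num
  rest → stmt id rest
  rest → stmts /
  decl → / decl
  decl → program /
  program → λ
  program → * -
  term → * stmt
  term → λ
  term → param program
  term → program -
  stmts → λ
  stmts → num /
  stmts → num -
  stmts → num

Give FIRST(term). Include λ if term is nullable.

{ *, -, id, num, λ }

term → * stmt contributes {*}.
term → λ contributes λ.
From term → param program: param, program nullable, take FIRST(param) ∪ FIRST(program) = { *, -, id, num }; also λ since the whole RHS is nullable.
From term → program -: program nullable, take FIRST(program) ∪ {-} = { *, - }.
Union: FIRST(term) = { *, -, id, num, λ }.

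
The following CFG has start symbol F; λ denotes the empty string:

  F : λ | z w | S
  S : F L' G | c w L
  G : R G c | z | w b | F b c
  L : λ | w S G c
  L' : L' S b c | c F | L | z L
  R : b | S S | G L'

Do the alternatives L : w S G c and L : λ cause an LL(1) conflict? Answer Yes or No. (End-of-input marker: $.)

FIRST(w S G c) = { w } and FIRST(λ) = { λ }.
The second alternative is nullable and FOLLOW(L) = { $, b, c, w, z } shares w with FIRST of the first — conflict.

Yes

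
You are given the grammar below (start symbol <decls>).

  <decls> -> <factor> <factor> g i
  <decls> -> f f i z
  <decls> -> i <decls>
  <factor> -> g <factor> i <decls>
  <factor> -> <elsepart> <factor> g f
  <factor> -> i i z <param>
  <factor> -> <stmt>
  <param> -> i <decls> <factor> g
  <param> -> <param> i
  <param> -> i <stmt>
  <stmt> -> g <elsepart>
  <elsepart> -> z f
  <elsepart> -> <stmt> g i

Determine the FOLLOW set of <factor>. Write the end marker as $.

{ g, i, z }

In <decls> -> <factor> <factor> g i: add FIRST(<factor> g i) = { g, i, z }.
In <decls> -> <factor> <factor> g i: add FIRST(g i) = { g }.
In <factor> -> g <factor> i <decls>: add FIRST(i <decls>) = { i }.
In <factor> -> <elsepart> <factor> g f: add FIRST(g f) = { g }.
In <param> -> i <decls> <factor> g: add FIRST(g) = { g }.
Union: FOLLOW(<factor>) = { g, i, z }.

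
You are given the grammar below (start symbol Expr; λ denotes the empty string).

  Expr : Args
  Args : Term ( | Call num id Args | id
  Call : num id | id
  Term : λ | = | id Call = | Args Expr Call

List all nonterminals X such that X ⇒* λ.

{ Term }

Directly nullable (have an λ-production): Term.
No other nonterminal has a production whose RHS symbols are all nullable.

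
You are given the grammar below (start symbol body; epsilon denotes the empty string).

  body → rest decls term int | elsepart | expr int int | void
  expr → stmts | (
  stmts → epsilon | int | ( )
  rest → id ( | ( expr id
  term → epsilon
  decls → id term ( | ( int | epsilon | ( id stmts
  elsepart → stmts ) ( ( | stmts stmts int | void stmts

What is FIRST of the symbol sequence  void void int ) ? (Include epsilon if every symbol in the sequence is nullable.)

{ void }

void is a terminal; add {void} and stop.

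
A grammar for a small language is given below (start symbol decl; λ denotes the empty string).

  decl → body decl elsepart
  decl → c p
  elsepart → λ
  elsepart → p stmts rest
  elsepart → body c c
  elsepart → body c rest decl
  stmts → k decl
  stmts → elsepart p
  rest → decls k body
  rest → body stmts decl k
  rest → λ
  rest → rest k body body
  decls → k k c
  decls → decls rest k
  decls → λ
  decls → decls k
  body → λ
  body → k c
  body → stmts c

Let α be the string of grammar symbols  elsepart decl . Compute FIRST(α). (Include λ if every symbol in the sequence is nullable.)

Add FIRST(elsepart)\{λ} = { c, k, p }; elsepart is nullable, continue.
Add FIRST(decl) = { c, k, p }; decl is not nullable, stop.

{ c, k, p }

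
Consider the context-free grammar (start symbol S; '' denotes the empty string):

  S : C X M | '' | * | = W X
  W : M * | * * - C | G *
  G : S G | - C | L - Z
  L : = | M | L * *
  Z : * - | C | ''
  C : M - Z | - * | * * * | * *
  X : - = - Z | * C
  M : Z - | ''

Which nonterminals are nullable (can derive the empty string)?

Directly nullable (have an ''-production): S, Z, M.
L : M with every symbol nullable, so L is nullable.
No other nonterminal has a production whose RHS symbols are all nullable.

{ L, M, S, Z }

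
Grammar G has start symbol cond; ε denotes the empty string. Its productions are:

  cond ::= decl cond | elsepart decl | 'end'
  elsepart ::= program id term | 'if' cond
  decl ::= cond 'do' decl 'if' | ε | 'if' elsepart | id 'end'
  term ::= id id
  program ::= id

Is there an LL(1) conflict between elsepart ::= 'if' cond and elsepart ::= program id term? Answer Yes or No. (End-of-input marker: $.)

FIRST('if' cond) = { 'if' } and FIRST(program id term) = { id }.
The FIRST sets are disjoint and neither alternative is nullable — no conflict.

No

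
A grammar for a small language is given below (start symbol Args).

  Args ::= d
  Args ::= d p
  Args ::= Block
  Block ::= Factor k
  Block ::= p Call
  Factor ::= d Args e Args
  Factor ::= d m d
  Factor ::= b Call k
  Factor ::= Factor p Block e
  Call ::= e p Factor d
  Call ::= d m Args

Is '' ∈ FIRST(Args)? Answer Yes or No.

No

No nonterminal in this grammar is nullable.
No production of Args has an RHS whose symbols are all nullable, so Args is not nullable.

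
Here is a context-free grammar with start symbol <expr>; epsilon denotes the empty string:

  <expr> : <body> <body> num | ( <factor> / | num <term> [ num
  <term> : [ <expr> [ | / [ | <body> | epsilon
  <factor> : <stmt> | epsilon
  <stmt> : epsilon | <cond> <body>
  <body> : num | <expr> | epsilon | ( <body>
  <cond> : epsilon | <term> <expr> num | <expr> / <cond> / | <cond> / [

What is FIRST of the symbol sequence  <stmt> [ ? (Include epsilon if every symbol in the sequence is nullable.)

{ (, /, [, num }

Add FIRST(<stmt>)\{epsilon} = { (, /, [, num }; <stmt> is nullable, continue.
[ is a terminal; add {[} and stop.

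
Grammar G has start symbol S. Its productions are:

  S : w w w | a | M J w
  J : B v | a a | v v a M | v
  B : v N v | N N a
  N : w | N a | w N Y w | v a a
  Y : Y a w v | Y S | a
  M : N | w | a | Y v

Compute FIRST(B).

B : v N v contributes {v}.
From B : N N a: add FIRST(N) = { v, w }.
Union: FIRST(B) = { v, w }.

{ v, w }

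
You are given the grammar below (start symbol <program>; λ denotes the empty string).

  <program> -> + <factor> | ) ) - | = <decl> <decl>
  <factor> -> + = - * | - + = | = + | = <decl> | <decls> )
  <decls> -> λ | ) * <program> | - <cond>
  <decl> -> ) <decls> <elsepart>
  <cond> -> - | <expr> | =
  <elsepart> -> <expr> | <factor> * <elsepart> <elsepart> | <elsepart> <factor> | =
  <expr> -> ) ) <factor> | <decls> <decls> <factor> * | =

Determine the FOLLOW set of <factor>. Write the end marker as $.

In <program> -> + <factor>: <factor> is at the end, add FOLLOW(<program>) = { $, ), +, -, = }.
In <elsepart> -> <factor> * <elsepart> <elsepart>: add FIRST(* <elsepart> <elsepart>) = { * }.
In <elsepart> -> <elsepart> <factor>: <factor> is at the end, add FOLLOW(<elsepart>) = { $, ), *, +, -, = }.
In <expr> -> ) ) <factor>: <factor> is at the end, add FOLLOW(<expr>) = { $, ), *, +, -, = }.
In <expr> -> <decls> <decls> <factor> *: add FIRST(*) = { * }.
Union: FOLLOW(<factor>) = { $, ), *, +, -, = }.

{ $, ), *, +, -, = }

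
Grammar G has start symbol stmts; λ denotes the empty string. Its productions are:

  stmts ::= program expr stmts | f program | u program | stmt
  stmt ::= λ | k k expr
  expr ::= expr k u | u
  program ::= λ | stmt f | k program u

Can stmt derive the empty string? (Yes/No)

stmt has an λ-production, so stmt ⇒ λ.

Yes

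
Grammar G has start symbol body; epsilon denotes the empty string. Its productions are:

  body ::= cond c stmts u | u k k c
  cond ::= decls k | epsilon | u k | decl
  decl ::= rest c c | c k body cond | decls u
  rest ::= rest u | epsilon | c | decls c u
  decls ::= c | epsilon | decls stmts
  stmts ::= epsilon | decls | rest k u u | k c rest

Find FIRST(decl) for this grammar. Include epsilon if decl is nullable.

From decl ::= rest c c: rest nullable, take FIRST(rest) ∪ {c} = { c, k, u }.
decl ::= c k body cond contributes {c}.
From decl ::= decls u: decls nullable, take FIRST(decls) ∪ {u} = { c, k, u }.
Union: FIRST(decl) = { c, k, u }.

{ c, k, u }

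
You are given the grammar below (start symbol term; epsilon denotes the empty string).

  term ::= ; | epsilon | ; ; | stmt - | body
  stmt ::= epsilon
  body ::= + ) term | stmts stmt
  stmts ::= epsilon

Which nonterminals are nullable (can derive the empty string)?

{ body, stmt, stmts, term }

Directly nullable (have an epsilon-production): term, stmt, stmts.
body ::= stmts stmt with every symbol nullable, so body is nullable.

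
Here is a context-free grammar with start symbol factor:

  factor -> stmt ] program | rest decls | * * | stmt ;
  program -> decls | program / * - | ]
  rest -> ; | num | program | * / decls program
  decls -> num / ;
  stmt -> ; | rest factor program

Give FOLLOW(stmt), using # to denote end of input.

In factor -> stmt ] program: add FIRST(] program) = { ] }.
In factor -> stmt ;: add FIRST(;) = { ; }.
Union: FOLLOW(stmt) = { ;, ] }.

{ ;, ] }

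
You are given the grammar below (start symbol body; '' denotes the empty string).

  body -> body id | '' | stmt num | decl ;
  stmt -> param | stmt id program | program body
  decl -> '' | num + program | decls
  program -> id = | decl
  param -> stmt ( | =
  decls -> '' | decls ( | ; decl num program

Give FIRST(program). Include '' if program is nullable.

program -> id = contributes {id}.
From program -> decl: add FIRST(decl) = { (, ;, num, '' } (including '' since decl is nullable).
Union: FIRST(program) = { (, ;, id, num, '' }.

{ (, ;, id, num, '' }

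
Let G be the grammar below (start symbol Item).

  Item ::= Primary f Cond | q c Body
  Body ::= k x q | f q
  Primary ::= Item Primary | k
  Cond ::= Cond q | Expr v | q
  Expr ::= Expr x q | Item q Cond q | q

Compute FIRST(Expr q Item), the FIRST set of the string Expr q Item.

{ k, q }

Add FIRST(Expr) = { k, q }; Expr is not nullable, stop.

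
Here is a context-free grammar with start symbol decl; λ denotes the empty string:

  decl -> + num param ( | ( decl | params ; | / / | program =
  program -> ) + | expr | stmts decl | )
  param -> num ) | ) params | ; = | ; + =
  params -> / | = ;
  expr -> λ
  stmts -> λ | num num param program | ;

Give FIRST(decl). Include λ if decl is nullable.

decl -> + num param ( contributes {+}.
decl -> ( decl contributes {(}.
From decl -> params ;: add FIRST(params) = { /, = }.
decl -> / / contributes {/}.
From decl -> program =: program nullable, take FIRST(program) ∪ {=} = { (, ), +, /, ;, =, num }.
Union: FIRST(decl) = { (, ), +, /, ;, =, num }.

{ (, ), +, /, ;, =, num }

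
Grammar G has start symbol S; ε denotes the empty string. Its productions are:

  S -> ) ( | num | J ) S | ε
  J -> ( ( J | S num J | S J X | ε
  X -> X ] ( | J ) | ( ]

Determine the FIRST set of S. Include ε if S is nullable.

{ (, ), num, ε }

S -> ) ( contributes {)}.
S -> num contributes {num}.
From S -> J ) S: J nullable, take FIRST(J) ∪ {)} = { (, ), num }.
S -> ε contributes ε.
Union: FIRST(S) = { (, ), num, ε }.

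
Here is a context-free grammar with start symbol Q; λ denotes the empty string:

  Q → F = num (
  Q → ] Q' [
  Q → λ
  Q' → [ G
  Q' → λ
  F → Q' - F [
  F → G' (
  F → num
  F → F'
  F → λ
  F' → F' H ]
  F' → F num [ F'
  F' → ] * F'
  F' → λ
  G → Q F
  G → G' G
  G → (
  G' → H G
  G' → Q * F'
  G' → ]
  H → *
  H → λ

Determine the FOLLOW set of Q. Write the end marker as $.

Q is the start symbol, so $ ∈ FOLLOW(Q).
In G → Q F: add FIRST(F)\{λ} = { (, *, -, =, [, ], num }.
  Since F is nullable, also add FOLLOW(G) = { (, *, -, =, [, ], num }.
In G' → Q * F': add FIRST(* F') = { * }.
Union: FOLLOW(Q) = { $, (, *, -, =, [, ], num }.

{ $, (, *, -, =, [, ], num }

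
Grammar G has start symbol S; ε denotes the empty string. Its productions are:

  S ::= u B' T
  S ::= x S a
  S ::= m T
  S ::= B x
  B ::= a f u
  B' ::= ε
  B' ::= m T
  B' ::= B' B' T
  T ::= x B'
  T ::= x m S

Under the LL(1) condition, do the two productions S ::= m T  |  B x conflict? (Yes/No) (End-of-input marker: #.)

No

FIRST(m T) = { m } and FIRST(B x) = { a }.
The FIRST sets are disjoint and neither alternative is nullable — no conflict.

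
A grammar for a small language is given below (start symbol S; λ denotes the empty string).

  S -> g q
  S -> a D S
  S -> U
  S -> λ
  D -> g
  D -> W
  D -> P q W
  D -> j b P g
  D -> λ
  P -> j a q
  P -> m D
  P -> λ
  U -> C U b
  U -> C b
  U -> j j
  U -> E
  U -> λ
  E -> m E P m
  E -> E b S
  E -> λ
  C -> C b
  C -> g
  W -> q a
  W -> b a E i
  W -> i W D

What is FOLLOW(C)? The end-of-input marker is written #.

{ b, g, j, m }

In U -> C U b: add FIRST(U b) = { b, g, j, m }.
In U -> C b: add FIRST(b) = { b }.
In C -> C b: add FIRST(b) = { b }.
Union: FOLLOW(C) = { b, g, j, m }.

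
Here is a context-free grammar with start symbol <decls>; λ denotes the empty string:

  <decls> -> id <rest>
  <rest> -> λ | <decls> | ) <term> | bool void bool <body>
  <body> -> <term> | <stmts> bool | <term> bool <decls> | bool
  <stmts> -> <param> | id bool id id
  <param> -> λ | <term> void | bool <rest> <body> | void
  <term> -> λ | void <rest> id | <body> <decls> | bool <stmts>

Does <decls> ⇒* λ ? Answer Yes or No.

Nullable nonterminals: <body>, <param>, <rest>, <stmts>, <term>.
No production of <decls> has an RHS whose symbols are all nullable, so <decls> is not nullable.

No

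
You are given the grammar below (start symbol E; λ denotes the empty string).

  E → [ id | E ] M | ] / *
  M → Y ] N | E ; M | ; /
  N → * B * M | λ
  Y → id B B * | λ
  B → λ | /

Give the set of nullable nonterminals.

{ B, N, Y }

Directly nullable (have an λ-production): N, Y, B.
No other nonterminal has a production whose RHS symbols are all nullable.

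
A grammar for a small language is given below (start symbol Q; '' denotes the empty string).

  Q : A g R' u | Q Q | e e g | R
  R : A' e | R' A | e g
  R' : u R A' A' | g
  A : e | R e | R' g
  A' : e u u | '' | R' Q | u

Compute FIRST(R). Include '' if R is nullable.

From R : A' e: A' nullable, take FIRST(A') ∪ {e} = { e, g, u }.
From R : R' A: add FIRST(R') = { g, u }.
R : e g contributes {e}.
Union: FIRST(R) = { e, g, u }.

{ e, g, u }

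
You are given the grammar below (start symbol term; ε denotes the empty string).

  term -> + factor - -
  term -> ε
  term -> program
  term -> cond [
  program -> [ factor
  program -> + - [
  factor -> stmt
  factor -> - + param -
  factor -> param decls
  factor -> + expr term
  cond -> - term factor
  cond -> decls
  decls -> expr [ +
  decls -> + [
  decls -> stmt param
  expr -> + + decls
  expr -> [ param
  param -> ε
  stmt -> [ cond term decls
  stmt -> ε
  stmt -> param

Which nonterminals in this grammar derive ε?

{ cond, decls, factor, param, stmt, term }

Directly nullable (have an ε-production): term, param, stmt.
cond -> decls with every symbol nullable, so cond is nullable.
decls -> stmt param with every symbol nullable, so decls is nullable.
factor -> stmt with every symbol nullable, so factor is nullable.
No other nonterminal has a production whose RHS symbols are all nullable.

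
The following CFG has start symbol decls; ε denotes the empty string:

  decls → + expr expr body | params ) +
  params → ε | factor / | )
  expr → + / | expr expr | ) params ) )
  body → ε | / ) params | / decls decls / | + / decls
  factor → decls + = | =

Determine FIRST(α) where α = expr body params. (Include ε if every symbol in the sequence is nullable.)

Add FIRST(expr) = { ), + }; expr is not nullable, stop.

{ ), + }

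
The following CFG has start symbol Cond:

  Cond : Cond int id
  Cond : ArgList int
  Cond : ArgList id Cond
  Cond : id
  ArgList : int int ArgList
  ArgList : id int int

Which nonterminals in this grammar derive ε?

No nonterminal has an empty production or an RHS whose symbols are all nullable.

{ } (none)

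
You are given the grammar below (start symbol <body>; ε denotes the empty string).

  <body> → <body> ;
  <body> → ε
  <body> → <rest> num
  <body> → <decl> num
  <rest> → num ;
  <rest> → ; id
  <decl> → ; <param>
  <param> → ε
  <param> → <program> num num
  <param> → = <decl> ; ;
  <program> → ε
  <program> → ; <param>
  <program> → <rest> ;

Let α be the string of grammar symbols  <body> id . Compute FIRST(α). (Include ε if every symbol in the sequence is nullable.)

Add FIRST(<body>)\{ε} = { ;, num }; <body> is nullable, continue.
id is a terminal; add {id} and stop.

{ ;, id, num }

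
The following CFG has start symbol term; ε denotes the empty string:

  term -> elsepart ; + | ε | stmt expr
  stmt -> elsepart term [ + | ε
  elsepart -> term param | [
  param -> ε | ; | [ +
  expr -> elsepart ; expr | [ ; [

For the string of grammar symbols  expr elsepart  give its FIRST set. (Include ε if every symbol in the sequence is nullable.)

Add FIRST(expr) = { ;, [ }; expr is not nullable, stop.

{ ;, [ }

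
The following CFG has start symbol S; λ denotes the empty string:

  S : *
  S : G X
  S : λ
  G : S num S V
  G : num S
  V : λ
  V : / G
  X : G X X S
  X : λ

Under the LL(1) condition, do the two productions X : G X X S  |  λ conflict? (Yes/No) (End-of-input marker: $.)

Yes

FIRST(G X X S) = { *, num } and FIRST(λ) = { λ }.
The second alternative is nullable and FOLLOW(X) = { $, *, /, num } shares * with FIRST of the first — conflict.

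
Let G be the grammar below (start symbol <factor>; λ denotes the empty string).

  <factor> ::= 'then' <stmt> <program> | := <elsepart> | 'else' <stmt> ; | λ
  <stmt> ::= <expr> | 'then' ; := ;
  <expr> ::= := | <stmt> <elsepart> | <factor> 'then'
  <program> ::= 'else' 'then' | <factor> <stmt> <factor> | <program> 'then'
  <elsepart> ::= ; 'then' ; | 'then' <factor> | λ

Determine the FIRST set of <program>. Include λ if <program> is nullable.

<program> ::= 'else' 'then' contributes {'else'}.
From <program> ::= <factor> <stmt> <factor>: <factor> nullable, take FIRST(<factor>) ∪ FIRST(<stmt>) = { 'else', 'then', := }.
From <program> ::= <program> 'then': add FIRST(<program>) = { 'else', 'then', := }.
Union: FIRST(<program>) = { 'else', 'then', := }.

{ 'else', 'then', := }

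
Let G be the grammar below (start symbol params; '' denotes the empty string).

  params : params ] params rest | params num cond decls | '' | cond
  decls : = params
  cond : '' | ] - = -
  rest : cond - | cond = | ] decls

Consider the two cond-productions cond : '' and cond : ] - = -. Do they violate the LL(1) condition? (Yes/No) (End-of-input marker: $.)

FIRST('') = { '' } and FIRST(] - = -) = { ] }.
The first alternative is nullable and FOLLOW(cond) = { $, -, =, ], num } shares ] with FIRST of the second — conflict.

Yes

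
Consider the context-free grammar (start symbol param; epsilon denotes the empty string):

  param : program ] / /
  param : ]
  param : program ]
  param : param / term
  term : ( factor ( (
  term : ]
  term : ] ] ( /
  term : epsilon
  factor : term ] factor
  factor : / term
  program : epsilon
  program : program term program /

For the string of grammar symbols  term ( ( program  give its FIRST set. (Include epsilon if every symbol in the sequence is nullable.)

{ (, ] }

Add FIRST(term)\{epsilon} = { (, ] }; term is nullable, continue.
( is a terminal; add {(} and stop.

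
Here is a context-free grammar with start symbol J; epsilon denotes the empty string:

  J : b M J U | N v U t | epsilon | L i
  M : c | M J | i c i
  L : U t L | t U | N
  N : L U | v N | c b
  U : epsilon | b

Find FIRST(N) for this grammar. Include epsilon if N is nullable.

From N : L U: add FIRST(L) = { b, c, t, v }.
N : v N contributes {v}.
N : c b contributes {c}.
Union: FIRST(N) = { b, c, t, v }.

{ b, c, t, v }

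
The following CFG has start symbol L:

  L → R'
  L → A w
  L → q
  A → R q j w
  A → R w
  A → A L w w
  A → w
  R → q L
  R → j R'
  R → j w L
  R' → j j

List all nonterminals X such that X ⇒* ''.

No nonterminal has an empty production or an RHS whose symbols are all nullable.

{ } (none)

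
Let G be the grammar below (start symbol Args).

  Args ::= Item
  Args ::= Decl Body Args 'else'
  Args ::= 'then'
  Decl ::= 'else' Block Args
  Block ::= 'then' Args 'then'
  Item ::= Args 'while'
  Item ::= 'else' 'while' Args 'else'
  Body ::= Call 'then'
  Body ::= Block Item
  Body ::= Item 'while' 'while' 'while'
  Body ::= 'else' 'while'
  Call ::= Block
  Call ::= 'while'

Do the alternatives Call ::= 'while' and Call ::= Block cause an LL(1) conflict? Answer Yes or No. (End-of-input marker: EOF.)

No

FIRST('while') = { 'while' } and FIRST(Block) = { 'then' }.
The FIRST sets are disjoint and neither alternative is nullable — no conflict.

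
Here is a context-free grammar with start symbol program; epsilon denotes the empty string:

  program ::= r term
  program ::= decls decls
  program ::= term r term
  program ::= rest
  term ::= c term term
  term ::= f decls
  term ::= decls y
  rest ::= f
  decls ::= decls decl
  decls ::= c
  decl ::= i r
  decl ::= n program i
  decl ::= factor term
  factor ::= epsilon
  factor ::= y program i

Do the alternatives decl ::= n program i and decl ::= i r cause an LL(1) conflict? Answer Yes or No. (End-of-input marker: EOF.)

No

FIRST(n program i) = { n } and FIRST(i r) = { i }.
The FIRST sets are disjoint and neither alternative is nullable — no conflict.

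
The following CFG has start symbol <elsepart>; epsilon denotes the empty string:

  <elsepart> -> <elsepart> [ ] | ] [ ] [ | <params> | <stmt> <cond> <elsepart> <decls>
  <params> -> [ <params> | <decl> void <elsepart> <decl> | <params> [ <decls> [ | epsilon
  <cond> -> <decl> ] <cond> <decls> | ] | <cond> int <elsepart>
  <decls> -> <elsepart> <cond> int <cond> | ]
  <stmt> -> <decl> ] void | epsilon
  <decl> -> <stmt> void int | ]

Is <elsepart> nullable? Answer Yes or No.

<elsepart> -> <params> and each of <params> is nullable, so <elsepart> ⇒* epsilon.

Yes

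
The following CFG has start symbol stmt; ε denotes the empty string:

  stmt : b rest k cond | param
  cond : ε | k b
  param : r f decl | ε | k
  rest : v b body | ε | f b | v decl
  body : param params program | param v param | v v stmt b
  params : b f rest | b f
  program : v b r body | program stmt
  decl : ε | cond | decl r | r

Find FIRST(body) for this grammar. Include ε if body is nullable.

{ b, k, r, v }

From body : param params program: param nullable, take FIRST(param) ∪ FIRST(params) = { b, k, r }.
From body : param v param: param nullable, take FIRST(param) ∪ {v} = { k, r, v }.
body : v v stmt b contributes {v}.
Union: FIRST(body) = { b, k, r, v }.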